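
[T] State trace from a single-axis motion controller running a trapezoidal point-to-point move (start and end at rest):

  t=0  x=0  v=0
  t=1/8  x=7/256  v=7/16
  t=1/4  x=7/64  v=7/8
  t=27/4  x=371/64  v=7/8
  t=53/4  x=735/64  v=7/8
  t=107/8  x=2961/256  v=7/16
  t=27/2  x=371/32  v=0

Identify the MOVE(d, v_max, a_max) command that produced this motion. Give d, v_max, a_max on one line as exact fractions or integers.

final state: t=27/2, x=371/32, v=0 → d = 371/32
a_max = (7/16−0)/(1/8−0) = 7/2
max v = 7/8 over t∈[1/4,53/4] → v_max = 7/8
check: 7/8·(1/4+13) = 371/32 ✓

d=371/32 v_max=7/8 a_max=7/2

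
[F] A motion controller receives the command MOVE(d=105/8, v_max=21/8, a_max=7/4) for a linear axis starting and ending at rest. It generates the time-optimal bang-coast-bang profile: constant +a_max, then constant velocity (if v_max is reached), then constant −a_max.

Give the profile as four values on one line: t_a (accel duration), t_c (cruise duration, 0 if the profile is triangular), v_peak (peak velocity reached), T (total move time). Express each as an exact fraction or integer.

(v_max)²/a_max = (21/8)²/(7/4) = 63/16
105/8 ≥ 63/16 → trapezoidal
t_a = (21/8)/(7/4) = 3/2; v_peak = 21/8
d_cruise = 105/8 − 63/16 = 147/16; t_c = (147/16)/(21/8) = 7/2
T = 2·3/2 + 7/2 = 13/2

t_a=3/2 t_c=7/2 v_peak=21/8 T=13/2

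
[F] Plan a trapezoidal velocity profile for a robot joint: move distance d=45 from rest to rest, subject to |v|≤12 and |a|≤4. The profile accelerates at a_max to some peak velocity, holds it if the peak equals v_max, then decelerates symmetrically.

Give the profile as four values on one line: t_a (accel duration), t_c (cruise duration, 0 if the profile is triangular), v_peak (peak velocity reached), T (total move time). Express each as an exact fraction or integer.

t_a=3 t_c=3/4 v_peak=12 T=27/4

(v_max)²/a_max = 12²/4 = 36
45 ≥ 36 ⇒ cruise phase
t_a = 12/4 = 3; v_peak = 12
d_cruise = 45 − 36 = 9; t_c = 9/12 = 3/4
T = 2·3 + 3/4 = 27/4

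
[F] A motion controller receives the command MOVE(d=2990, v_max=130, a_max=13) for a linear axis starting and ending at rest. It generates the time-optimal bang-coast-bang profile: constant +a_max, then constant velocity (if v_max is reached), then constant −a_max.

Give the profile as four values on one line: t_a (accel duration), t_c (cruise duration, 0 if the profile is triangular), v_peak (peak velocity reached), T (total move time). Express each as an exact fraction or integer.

vₘ²/aₘ = 130²/13 = 1300
2990 ≥ 1300 so v_max reached
t_a = 130/13 = 10; v_peak = 130
d_cruise = 2990 − 1300 = 1690; t_c = 1690/130 = 13
T = 2·10 + 13 = 33

t_a=10 t_c=13 v_peak=130 T=33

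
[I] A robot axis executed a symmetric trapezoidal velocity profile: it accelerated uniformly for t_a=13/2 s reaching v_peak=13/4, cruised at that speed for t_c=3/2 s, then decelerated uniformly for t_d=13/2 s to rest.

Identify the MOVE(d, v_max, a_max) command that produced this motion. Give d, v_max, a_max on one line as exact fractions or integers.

a_max = (13/4)/(13/2) = 1/2
d_a = ½·13/4·13/2 = 169/16; d_c = 13/4·3/2 = 39/8
d = 2·169/16 + 39/8 = 26
t_c = 3/2 > 0 → v_max = v_peak = 13/4

d=26 v_max=13/4 a_max=1/2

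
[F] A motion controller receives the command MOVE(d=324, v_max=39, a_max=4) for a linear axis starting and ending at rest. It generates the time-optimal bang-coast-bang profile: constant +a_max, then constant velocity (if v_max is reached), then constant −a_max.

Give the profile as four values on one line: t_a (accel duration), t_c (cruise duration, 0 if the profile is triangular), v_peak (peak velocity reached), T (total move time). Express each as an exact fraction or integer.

t_a=9 t_c=0 v_peak=36 T=18

(v_max)²/a_max = 39²/4 = 1521/4
324 < 1521/4 ⇒ no cruise
v_peak = √(324·4) = √1296 = 36
t_a = 36/4 = 9; t_c = 0
T = 2·9 = 18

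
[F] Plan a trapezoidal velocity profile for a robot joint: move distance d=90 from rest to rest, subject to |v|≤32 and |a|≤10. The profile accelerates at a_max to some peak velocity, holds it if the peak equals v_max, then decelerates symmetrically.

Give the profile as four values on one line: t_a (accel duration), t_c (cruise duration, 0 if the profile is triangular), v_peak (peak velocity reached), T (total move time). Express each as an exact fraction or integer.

t_a=3 t_c=0 v_peak=30 T=6

(v_max)²/a_max = 32²/10 = 512/5
90 < 512/5 so t_c = 0
v_peak = √(90·10) = √900 = 30
t_a = 30/10 = 3; t_c = 0
T = 2·3 = 6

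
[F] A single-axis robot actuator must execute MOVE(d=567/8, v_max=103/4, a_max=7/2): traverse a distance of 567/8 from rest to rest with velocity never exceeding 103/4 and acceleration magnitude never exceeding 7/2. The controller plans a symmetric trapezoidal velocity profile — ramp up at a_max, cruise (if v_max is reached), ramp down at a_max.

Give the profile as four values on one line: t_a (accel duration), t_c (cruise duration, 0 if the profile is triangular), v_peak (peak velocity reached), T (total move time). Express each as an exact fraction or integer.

t_a=9/2 t_c=0 v_peak=63/4 T=9

v_max²/a_max = (103/4)²/(7/2) = 10609/56
567/8 < 10609/56 ⇒ no cruise
v_peak = √(567/8·7/2) = √(3969/16) = 63/4
t_a = (63/4)/(7/2) = 9/2; t_c = 0
T = 2·9/2 = 9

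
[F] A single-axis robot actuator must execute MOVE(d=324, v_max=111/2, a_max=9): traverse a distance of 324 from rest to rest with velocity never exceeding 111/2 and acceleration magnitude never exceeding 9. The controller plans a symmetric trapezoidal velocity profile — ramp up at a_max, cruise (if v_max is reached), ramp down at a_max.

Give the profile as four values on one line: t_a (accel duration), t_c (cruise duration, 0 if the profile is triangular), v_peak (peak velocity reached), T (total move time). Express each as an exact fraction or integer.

t_a=6 t_c=0 v_peak=54 T=12

(v_max)²/a_max = (111/2)²/9 = 1369/4
324 < 1369/4 so t_c = 0
v_peak = √(324·9) = √2916 = 54
t_a = 54/9 = 6; t_c = 0
T = 2·6 = 12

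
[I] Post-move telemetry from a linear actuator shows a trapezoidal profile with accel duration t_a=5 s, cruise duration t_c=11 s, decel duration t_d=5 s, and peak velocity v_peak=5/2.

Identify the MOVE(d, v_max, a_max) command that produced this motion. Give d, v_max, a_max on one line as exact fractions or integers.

d=40 v_max=5/2 a_max=1/2

a_max = (5/2)/5 = 1/2
d_a = ½·5/2·5 = 25/4; d_c = 5/2·11 = 55/2
d = 2·25/4 + 55/2 = 40
t_c = 11 > 0 ⇒ limit active, v_max = 5/2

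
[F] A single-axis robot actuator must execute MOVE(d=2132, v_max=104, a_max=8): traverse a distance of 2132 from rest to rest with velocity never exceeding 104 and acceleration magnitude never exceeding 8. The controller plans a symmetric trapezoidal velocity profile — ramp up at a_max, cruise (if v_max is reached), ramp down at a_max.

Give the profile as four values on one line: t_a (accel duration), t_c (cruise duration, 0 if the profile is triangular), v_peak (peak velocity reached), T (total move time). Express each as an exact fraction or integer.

(v_max)²/a_max = 104²/8 = 1352
2132 ≥ 1352 so v_max reached
t_a = 104/8 = 13; v_peak = 104
d_cruise = 2132 − 1352 = 780; t_c = 780/104 = 15/2
T = 2·13 + 15/2 = 67/2

t_a=13 t_c=15/2 v_peak=104 T=67/2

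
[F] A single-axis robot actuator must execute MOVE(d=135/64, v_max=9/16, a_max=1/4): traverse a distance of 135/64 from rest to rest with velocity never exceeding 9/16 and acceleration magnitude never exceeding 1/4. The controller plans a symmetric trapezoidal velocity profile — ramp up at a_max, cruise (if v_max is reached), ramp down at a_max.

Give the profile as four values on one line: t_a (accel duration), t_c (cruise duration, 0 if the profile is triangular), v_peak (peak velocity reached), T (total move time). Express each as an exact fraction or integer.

t_a=9/4 t_c=3/2 v_peak=9/16 T=6

vₘ²/aₘ = (9/16)²/(1/4) = 81/64
135/64 ≥ 81/64 → trapezoidal
t_a = (9/16)/(1/4) = 9/4; v_peak = 9/16
d_cruise = 135/64 − 81/64 = 27/32; t_c = (27/32)/(9/16) = 3/2
T = 2·9/4 + 3/2 = 6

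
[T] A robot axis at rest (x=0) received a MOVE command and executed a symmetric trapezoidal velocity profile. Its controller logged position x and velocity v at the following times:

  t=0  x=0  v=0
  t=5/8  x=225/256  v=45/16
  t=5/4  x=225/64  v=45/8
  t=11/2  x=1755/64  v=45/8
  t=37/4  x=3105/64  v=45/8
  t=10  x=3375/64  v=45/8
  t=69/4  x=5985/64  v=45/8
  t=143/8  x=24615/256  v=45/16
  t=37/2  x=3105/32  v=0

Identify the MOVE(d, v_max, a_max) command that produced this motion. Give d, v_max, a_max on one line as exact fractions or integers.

d=3105/32 v_max=45/8 a_max=9/2

final state: t=37/2, x=3105/32, v=0 → d = 3105/32
a_max = (45/16−0)/(5/8−0) = 9/2
max v = 45/8 over t∈[5/4,69/4] → v_max = 45/8
check: 45/8·(5/4+16) = 3105/32 ✓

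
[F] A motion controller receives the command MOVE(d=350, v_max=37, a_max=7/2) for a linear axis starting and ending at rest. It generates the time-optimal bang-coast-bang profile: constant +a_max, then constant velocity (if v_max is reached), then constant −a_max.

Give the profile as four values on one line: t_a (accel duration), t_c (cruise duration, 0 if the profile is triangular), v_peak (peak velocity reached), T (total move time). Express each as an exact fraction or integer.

v_max²/a_max = 37²/(7/2) = 2738/7
350 < 2738/7 so t_c = 0
v_peak = √(350·7/2) = √1225 = 35
t_a = 35/(7/2) = 10; t_c = 0
T = 2·10 = 20

t_a=10 t_c=0 v_peak=35 T=20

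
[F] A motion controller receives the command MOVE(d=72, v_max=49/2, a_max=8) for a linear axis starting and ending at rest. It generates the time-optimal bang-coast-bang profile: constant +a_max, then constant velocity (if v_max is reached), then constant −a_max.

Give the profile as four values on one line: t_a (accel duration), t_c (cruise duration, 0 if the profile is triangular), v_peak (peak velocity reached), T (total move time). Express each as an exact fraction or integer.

t_a=3 t_c=0 v_peak=24 T=6

(v_max)²/a_max = (49/2)²/8 = 2401/32
72 < 2401/32 → triangular
v_peak = √(72·8) = √576 = 24
t_a = 24/8 = 3; t_c = 0
T = 2·3 = 6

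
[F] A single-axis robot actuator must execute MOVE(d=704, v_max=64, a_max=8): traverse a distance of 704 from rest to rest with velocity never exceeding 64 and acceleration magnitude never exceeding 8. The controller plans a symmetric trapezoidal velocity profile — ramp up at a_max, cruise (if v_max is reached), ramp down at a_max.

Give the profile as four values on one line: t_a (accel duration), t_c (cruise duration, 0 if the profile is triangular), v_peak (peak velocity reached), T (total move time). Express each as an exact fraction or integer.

t_a=8 t_c=3 v_peak=64 T=19

v_max²/a_max = 64²/8 = 512
704 ≥ 512 → trapezoidal
t_a = 64/8 = 8; v_peak = 64
d_cruise = 704 − 512 = 192; t_c = 192/64 = 3
T = 2·8 + 3 = 19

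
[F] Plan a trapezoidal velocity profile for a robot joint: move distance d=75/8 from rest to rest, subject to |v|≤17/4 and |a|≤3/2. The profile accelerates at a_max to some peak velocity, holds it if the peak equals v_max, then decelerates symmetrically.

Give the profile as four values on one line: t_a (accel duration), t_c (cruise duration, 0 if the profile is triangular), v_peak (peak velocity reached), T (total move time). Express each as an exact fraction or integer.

t_a=5/2 t_c=0 v_peak=15/4 T=5

(v_max)²/a_max = (17/4)²/(3/2) = 289/24
75/8 < 289/24 so t_c = 0
v_peak = √(75/8·3/2) = √(225/16) = 15/4
t_a = (15/4)/(3/2) = 5/2; t_c = 0
T = 2·5/2 = 5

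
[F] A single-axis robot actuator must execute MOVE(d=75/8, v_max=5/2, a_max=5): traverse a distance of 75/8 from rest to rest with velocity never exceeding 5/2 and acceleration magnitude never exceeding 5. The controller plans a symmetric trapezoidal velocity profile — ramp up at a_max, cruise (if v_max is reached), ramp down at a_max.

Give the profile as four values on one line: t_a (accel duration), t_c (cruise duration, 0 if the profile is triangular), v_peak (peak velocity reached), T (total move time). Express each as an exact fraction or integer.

vₘ²/aₘ = (5/2)²/5 = 5/4
75/8 ≥ 5/4 so v_max reached
t_a = (5/2)/5 = 1/2; v_peak = 5/2
d_cruise = 75/8 − 5/4 = 65/8; t_c = (65/8)/(5/2) = 13/4
T = 2·1/2 + 13/4 = 17/4

t_a=1/2 t_c=13/4 v_peak=5/2 T=17/4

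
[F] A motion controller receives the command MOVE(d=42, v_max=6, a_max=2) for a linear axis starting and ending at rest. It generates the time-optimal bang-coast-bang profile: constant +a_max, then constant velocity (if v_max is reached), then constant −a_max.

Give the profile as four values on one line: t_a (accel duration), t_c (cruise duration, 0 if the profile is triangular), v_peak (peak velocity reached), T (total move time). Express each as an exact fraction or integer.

(v_max)²/a_max = 6²/2 = 18
42 ≥ 18 ⇒ cruise phase
t_a = 6/2 = 3; v_peak = 6
d_cruise = 42 − 18 = 24; t_c = 24/6 = 4
T = 2·3 + 4 = 10

t_a=3 t_c=4 v_peak=6 T=10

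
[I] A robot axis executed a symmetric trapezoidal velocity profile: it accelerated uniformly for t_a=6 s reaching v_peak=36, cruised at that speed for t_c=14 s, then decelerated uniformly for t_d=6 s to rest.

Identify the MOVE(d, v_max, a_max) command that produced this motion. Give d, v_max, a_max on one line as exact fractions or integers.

d=720 v_max=36 a_max=6

a_max = 36/6 = 6
d_a = ½·36·6 = 108; d_c = 36·14 = 504
d = 2·108 + 504 = 720
t_c = 14 > 0 so v_max = 36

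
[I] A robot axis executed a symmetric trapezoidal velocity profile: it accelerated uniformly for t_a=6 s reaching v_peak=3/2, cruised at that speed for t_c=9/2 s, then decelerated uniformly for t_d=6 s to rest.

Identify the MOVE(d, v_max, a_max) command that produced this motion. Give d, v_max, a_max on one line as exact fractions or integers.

d=63/4 v_max=3/2 a_max=1/4

a_max = (3/2)/6 = 1/4
d_a = ½·3/2·6 = 9/2; d_c = 3/2·9/2 = 27/4
d = 2·9/2 + 27/4 = 63/4
t_c = 9/2 > 0 so v_max = 3/2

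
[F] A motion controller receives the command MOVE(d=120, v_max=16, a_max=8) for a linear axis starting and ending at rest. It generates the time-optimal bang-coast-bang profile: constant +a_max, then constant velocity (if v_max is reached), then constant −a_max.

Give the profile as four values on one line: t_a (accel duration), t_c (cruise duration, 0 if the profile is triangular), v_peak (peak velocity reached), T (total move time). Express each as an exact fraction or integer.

v_max²/a_max = 16²/8 = 32
120 ≥ 32 ⇒ cruise phase
t_a = 16/8 = 2; v_peak = 16
d_cruise = 120 − 32 = 88; t_c = 88/16 = 11/2
T = 2·2 + 11/2 = 19/2

t_a=2 t_c=11/2 v_peak=16 T=19/2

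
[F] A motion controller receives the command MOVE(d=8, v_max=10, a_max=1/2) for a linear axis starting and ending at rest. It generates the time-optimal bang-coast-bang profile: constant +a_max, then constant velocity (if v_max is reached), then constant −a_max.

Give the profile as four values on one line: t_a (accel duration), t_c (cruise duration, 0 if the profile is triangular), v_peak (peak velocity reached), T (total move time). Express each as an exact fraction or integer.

vₘ²/aₘ = 10²/(1/2) = 200
8 < 200 → triangular
v_peak = √(8·1/2) = √4 = 2
t_a = 2/(1/2) = 4; t_c = 0
T = 2·4 = 8

t_a=4 t_c=0 v_peak=2 T=8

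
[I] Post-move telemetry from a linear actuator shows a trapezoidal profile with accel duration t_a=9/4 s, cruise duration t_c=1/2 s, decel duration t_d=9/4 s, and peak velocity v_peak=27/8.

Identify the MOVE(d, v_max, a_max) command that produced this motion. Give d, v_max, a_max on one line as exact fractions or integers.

d=297/32 v_max=27/8 a_max=3/2

a_max = (27/8)/(9/4) = 3/2
d_a = ½·27/8·9/4 = 243/64; d_c = 27/8·1/2 = 27/16
d = 2·243/64 + 27/16 = 297/32
t_c = 1/2 > 0 so v_max = 27/8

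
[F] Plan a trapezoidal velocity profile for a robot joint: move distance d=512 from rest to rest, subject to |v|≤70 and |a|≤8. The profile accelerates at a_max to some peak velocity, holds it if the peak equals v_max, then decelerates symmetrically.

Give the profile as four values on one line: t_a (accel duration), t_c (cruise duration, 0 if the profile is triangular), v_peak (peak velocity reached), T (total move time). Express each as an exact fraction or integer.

t_a=8 t_c=0 v_peak=64 T=16

v_max²/a_max = 70²/8 = 1225/2
512 < 1225/2 → triangular
v_peak = √(512·8) = √4096 = 64
t_a = 64/8 = 8; t_c = 0
T = 2·8 = 16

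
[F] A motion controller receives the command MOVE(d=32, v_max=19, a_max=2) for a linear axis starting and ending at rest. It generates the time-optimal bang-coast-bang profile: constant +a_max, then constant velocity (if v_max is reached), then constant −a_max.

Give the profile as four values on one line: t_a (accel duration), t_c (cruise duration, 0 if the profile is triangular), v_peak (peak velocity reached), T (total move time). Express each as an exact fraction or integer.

t_a=4 t_c=0 v_peak=8 T=8

vₘ²/aₘ = 19²/2 = 361/2
32 < 361/2 ⇒ no cruise
v_peak = √(32·2) = √64 = 8
t_a = 8/2 = 4; t_c = 0
T = 2·4 = 8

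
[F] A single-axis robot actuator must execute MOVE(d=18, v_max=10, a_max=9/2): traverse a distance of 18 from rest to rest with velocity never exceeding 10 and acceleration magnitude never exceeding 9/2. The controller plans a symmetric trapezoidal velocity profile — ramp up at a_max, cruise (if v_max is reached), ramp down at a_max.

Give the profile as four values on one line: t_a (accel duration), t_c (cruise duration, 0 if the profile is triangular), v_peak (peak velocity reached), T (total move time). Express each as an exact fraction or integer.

vₘ²/aₘ = 10²/(9/2) = 200/9
18 < 200/9 ⇒ no cruise
v_peak = √(18·9/2) = √81 = 9
t_a = 9/(9/2) = 2; t_c = 0
T = 2·2 = 4

t_a=2 t_c=0 v_peak=9 T=4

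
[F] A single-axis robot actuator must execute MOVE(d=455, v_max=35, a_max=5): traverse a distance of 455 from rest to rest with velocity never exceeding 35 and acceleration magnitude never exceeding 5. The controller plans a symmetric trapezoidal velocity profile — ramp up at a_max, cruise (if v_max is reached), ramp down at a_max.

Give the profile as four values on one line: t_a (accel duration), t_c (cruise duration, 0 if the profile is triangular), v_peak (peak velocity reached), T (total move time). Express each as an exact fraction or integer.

(v_max)²/a_max = 35²/5 = 245
455 ≥ 245 → trapezoidal
t_a = 35/5 = 7; v_peak = 35
d_cruise = 455 − 245 = 210; t_c = 210/35 = 6
T = 2·7 + 6 = 20

t_a=7 t_c=6 v_peak=35 T=20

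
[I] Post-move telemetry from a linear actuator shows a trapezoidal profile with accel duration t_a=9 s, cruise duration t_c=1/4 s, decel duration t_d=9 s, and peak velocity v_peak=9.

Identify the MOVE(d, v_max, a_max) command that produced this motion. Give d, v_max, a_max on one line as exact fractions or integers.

d=333/4 v_max=9 a_max=1

a_max = 9/9 = 1
d_a = ½·9·9 = 81/2; d_c = 9·1/4 = 9/4
d = 2·81/2 + 9/4 = 333/4
t_c = 1/4 > 0 ⇒ limit active, v_max = 9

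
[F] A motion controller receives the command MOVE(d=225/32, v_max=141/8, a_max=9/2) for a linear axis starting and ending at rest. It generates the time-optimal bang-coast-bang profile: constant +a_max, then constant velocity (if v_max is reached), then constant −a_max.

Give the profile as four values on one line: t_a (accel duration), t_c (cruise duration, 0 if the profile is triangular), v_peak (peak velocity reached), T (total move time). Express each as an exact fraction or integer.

t_a=5/4 t_c=0 v_peak=45/8 T=5/2

v_max²/a_max = (141/8)²/(9/2) = 2209/32
225/32 < 2209/32 → triangular
v_peak = √(225/32·9/2) = √(2025/64) = 45/8
t_a = (45/8)/(9/2) = 5/4; t_c = 0
T = 2·5/4 = 5/2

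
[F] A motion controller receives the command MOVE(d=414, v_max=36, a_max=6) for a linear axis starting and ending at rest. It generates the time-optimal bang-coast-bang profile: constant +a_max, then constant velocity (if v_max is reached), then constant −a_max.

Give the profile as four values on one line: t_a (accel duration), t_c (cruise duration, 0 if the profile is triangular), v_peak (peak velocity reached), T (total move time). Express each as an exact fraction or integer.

v_max²/a_max = 36²/6 = 216
414 ≥ 216 ⇒ cruise phase
t_a = 36/6 = 6; v_peak = 36
d_cruise = 414 − 216 = 198; t_c = 198/36 = 11/2
T = 2·6 + 11/2 = 35/2

t_a=6 t_c=11/2 v_peak=36 T=35/2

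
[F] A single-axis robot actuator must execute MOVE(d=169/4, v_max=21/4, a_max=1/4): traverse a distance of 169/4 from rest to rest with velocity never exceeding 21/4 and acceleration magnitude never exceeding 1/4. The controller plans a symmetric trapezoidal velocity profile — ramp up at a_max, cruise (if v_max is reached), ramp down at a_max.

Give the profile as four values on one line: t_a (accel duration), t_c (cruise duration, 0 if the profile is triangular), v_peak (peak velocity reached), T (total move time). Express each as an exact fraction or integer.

t_a=13 t_c=0 v_peak=13/4 T=26

vₘ²/aₘ = (21/4)²/(1/4) = 441/4
169/4 < 441/4 ⇒ no cruise
v_peak = √(169/4·1/4) = √(169/16) = 13/4
t_a = (13/4)/(1/4) = 13; t_c = 0
T = 2·13 = 26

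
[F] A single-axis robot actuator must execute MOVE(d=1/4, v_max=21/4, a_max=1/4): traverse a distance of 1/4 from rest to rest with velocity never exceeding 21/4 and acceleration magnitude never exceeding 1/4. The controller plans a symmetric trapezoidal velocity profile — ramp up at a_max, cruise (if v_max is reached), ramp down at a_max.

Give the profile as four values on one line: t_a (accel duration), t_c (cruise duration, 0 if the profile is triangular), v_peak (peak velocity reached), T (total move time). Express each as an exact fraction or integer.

t_a=1 t_c=0 v_peak=1/4 T=2

(v_max)²/a_max = (21/4)²/(1/4) = 441/4
1/4 < 441/4 ⇒ no cruise
v_peak = √(1/4·1/4) = √(1/16) = 1/4
t_a = (1/4)/(1/4) = 1; t_c = 0
T = 2·1 = 2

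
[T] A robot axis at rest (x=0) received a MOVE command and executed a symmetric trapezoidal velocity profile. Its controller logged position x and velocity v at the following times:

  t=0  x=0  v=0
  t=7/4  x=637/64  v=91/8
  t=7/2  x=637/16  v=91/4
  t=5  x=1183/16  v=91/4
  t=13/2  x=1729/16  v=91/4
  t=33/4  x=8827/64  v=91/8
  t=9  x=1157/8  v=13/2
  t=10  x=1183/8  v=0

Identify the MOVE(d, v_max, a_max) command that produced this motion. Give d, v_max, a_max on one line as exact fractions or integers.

d=1183/8 v_max=91/4 a_max=13/2

final state: t=10, x=1183/8, v=0 → d = 1183/8
a_max = (91/8−0)/(7/4−0) = 13/2
max v = 91/4 over t∈[7/2,13/2] → v_max = 91/4
check: 91/4·(7/2+3) = 1183/8 ✓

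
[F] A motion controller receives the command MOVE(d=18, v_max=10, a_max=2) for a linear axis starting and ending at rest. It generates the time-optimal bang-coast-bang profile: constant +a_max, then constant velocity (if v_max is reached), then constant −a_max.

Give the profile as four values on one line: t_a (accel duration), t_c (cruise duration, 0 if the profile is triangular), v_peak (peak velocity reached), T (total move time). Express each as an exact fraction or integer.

(v_max)²/a_max = 10²/2 = 50
18 < 50 so t_c = 0
v_peak = √(18·2) = √36 = 6
t_a = 6/2 = 3; t_c = 0
T = 2·3 = 6

t_a=3 t_c=0 v_peak=6 T=6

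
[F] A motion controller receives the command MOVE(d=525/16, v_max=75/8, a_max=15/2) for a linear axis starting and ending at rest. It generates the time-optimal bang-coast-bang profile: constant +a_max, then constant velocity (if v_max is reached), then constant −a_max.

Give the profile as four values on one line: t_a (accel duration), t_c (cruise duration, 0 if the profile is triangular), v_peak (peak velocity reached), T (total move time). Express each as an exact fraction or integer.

t_a=5/4 t_c=9/4 v_peak=75/8 T=19/4

v_max²/a_max = (75/8)²/(15/2) = 375/32
525/16 ≥ 375/32 so v_max reached
t_a = (75/8)/(15/2) = 5/4; v_peak = 75/8
d_cruise = 525/16 − 375/32 = 675/32; t_c = (675/32)/(75/8) = 9/4
T = 2·5/4 + 9/4 = 19/4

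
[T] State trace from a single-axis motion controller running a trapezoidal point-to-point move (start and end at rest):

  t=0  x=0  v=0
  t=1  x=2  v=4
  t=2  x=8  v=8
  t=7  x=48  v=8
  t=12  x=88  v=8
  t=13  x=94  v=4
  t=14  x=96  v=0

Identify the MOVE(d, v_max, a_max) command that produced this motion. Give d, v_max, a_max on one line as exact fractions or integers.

final state: t=14, x=96, v=0 → d = 96
a_max = (4−0)/(1−0) = 4
max v = 8 over t∈[2,12] → v_max = 8
check: 8·(2+10) = 96 ✓

d=96 v_max=8 a_max=4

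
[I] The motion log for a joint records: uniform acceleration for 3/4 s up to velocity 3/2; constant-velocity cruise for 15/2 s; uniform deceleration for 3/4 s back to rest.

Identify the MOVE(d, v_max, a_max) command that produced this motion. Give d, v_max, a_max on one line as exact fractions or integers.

a_max = (3/2)/(3/4) = 2
d_a = ½·3/2·3/4 = 9/16; d_c = 3/2·15/2 = 45/4
d = 2·9/16 + 45/4 = 99/8
t_c = 15/2 > 0 so v_max = 3/2

d=99/8 v_max=3/2 a_max=2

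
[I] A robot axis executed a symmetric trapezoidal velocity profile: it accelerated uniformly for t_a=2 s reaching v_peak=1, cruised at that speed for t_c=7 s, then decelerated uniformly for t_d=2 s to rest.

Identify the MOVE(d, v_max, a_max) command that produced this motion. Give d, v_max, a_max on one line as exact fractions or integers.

d=9 v_max=1 a_max=1/2

a_max = 1/2
d_a = ½·1·2 = 1; d_c = 1·7 = 7
d = 2·1 + 7 = 9
t_c = 7 > 0 → v_max = v_peak = 1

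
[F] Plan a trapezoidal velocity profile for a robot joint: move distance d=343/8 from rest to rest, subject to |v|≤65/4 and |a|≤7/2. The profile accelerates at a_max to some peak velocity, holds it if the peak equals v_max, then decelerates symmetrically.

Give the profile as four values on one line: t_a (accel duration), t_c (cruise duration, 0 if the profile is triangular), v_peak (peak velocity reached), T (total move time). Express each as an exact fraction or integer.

t_a=7/2 t_c=0 v_peak=49/4 T=7

(v_max)²/a_max = (65/4)²/(7/2) = 4225/56
343/8 < 4225/56 so t_c = 0
v_peak = √(343/8·7/2) = √(2401/16) = 49/4
t_a = (49/4)/(7/2) = 7/2; t_c = 0
T = 2·7/2 = 7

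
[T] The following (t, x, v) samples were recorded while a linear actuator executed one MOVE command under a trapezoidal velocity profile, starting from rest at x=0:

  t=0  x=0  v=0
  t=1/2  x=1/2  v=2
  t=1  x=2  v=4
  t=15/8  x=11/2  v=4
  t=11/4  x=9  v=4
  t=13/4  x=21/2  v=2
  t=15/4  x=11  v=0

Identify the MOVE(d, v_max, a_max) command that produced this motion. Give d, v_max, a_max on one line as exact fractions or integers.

d=11 v_max=4 a_max=4

final state: t=15/4, x=11, v=0 → d = 11
a_max = (2−0)/(1/2−0) = 4
max v = 4 over t∈[1,11/4] → v_max = 4
check: 4·(1+7/4) = 11 ✓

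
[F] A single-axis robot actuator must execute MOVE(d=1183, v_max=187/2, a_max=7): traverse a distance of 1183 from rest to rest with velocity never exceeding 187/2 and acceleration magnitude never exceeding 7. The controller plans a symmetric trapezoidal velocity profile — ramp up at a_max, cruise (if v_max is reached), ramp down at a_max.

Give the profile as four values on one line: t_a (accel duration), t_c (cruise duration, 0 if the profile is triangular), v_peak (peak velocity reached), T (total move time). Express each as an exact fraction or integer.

v_max²/a_max = (187/2)²/7 = 34969/28
1183 < 34969/28 so t_c = 0
v_peak = √(1183·7) = √8281 = 91
t_a = 91/7 = 13; t_c = 0
T = 2·13 = 26

t_a=13 t_c=0 v_peak=91 T=26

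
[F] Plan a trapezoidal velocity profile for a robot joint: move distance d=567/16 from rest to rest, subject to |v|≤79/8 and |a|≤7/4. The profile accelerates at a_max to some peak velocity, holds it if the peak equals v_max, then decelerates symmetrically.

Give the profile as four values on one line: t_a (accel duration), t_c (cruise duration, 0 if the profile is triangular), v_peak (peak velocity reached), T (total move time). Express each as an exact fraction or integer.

t_a=9/2 t_c=0 v_peak=63/8 T=9

vₘ²/aₘ = (79/8)²/(7/4) = 6241/112
567/16 < 6241/112 → triangular
v_peak = √(567/16·7/4) = √(3969/64) = 63/8
t_a = (63/8)/(7/4) = 9/2; t_c = 0
T = 2·9/2 = 9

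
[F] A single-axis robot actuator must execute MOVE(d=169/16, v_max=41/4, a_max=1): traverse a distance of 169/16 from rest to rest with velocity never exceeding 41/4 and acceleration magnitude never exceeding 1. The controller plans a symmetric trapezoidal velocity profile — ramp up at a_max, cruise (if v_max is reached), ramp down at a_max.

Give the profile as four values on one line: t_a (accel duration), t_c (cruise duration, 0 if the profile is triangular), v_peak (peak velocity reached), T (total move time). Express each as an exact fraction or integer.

t_a=13/4 t_c=0 v_peak=13/4 T=13/2

vₘ²/aₘ = (41/4)²/1 = 1681/16
169/16 < 1681/16 ⇒ no cruise
v_peak = √(169/16·1) = √(169/16) = 13/4
t_a = (13/4)/1 = 13/4; t_c = 0
T = 2·13/4 = 13/2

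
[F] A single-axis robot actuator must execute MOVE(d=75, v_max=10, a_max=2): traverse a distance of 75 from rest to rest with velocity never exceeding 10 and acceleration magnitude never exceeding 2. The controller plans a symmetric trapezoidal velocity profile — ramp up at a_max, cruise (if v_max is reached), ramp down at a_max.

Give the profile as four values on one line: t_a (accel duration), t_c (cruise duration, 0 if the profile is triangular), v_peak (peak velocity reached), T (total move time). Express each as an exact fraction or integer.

t_a=5 t_c=5/2 v_peak=10 T=25/2

v_max²/a_max = 10²/2 = 50
75 ≥ 50 so v_max reached
t_a = 10/2 = 5; v_peak = 10
d_cruise = 75 − 50 = 25; t_c = 25/10 = 5/2
T = 2·5 + 5/2 = 25/2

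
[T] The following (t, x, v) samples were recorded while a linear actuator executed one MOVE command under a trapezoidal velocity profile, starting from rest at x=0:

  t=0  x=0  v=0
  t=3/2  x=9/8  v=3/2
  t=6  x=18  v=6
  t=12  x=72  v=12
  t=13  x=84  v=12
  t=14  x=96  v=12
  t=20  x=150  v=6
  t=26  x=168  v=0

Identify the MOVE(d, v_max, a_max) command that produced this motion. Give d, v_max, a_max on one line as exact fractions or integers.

d=168 v_max=12 a_max=1

final state: t=26, x=168, v=0 → d = 168
a_max = (3/2−0)/(3/2−0) = 1
max v = 12 over t∈[12,14] → v_max = 12
check: 12·(12+2) = 168 ✓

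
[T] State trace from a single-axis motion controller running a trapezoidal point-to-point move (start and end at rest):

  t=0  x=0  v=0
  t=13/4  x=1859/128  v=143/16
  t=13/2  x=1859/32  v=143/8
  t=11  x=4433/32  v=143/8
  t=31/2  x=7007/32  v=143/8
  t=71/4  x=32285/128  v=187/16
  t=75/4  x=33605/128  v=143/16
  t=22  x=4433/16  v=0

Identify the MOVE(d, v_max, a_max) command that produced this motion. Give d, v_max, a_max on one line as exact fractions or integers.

d=4433/16 v_max=143/8 a_max=11/4

final state: t=22, x=4433/16, v=0 → d = 4433/16
a_max = (143/16−0)/(13/4−0) = 11/4
max v = 143/8 over t∈[13/2,31/2] → v_max = 143/8
check: 143/8·(13/2+9) = 4433/16 ✓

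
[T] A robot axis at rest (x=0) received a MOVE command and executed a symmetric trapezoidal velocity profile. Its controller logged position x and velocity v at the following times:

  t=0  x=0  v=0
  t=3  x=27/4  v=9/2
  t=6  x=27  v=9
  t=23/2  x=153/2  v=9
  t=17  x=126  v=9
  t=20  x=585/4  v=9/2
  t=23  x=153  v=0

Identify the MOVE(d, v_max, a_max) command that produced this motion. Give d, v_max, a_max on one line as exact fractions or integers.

final state: t=23, x=153, v=0 → d = 153
a_max = (9/2−0)/(3−0) = 3/2
max v = 9 over t∈[6,17] → v_max = 9
check: 9·(6+11) = 153 ✓

d=153 v_max=9 a_max=3/2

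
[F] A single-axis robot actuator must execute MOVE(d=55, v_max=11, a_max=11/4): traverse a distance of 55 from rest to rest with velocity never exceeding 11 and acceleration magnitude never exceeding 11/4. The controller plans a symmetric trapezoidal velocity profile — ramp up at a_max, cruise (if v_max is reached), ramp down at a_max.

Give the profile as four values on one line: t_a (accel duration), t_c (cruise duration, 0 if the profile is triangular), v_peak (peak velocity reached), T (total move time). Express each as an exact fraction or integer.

(v_max)²/a_max = 11²/(11/4) = 44
55 ≥ 44 so v_max reached
t_a = 11/(11/4) = 4; v_peak = 11
d_cruise = 55 − 44 = 11; t_c = 11/11 = 1
T = 2·4 + 1 = 9

t_a=4 t_c=1 v_peak=11 T=9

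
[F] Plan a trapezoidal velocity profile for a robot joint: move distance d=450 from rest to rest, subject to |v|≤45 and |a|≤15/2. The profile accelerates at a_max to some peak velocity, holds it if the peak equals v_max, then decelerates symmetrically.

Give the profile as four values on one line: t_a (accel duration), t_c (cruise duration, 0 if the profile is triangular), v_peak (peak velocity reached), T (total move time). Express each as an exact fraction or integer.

(v_max)²/a_max = 45²/(15/2) = 270
450 ≥ 270 so v_max reached
t_a = 45/(15/2) = 6; v_peak = 45
d_cruise = 450 − 270 = 180; t_c = 180/45 = 4
T = 2·6 + 4 = 16

t_a=6 t_c=4 v_peak=45 T=16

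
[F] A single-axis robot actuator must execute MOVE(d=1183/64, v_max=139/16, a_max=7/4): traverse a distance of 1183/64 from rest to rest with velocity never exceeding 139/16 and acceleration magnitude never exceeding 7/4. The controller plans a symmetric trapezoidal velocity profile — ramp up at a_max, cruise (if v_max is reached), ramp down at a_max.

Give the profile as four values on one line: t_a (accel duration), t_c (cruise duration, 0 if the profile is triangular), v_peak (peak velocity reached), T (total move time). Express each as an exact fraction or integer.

t_a=13/4 t_c=0 v_peak=91/16 T=13/2

v_max²/a_max = (139/16)²/(7/4) = 19321/448
1183/64 < 19321/448 → triangular
v_peak = √(1183/64·7/4) = √(8281/256) = 91/16
t_a = (91/16)/(7/4) = 13/4; t_c = 0
T = 2·13/4 = 13/2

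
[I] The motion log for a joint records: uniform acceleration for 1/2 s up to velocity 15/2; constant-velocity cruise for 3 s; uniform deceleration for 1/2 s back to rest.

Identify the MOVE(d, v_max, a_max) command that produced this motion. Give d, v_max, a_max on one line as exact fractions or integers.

d=105/4 v_max=15/2 a_max=15

a_max = (15/2)/(1/2) = 15
d_a = ½·15/2·1/2 = 15/8; d_c = 15/2·3 = 45/2
d = 2·15/8 + 45/2 = 105/4
t_c = 3 > 0 ⇒ limit active, v_max = 15/2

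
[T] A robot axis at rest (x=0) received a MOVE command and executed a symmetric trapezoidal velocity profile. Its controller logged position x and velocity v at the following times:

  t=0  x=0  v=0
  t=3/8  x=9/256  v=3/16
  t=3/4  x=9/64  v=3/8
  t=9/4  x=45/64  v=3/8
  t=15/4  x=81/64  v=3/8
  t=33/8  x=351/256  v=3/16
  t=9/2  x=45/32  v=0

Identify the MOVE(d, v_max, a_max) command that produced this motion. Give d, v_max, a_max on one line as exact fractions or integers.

final state: t=9/2, x=45/32, v=0 → d = 45/32
a_max = (3/16−0)/(3/8−0) = 1/2
max v = 3/8 over t∈[3/4,15/4] → v_max = 3/8
check: 3/8·(3/4+3) = 45/32 ✓

d=45/32 v_max=3/8 a_max=1/2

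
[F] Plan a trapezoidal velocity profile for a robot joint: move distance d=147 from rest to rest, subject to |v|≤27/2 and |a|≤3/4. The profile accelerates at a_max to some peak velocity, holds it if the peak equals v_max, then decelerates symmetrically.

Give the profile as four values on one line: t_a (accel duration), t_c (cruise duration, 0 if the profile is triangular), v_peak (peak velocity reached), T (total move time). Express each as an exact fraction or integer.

t_a=14 t_c=0 v_peak=21/2 T=28

(v_max)²/a_max = (27/2)²/(3/4) = 243
147 < 243 so t_c = 0
v_peak = √(147·3/4) = √(441/4) = 21/2
t_a = (21/2)/(3/4) = 14; t_c = 0
T = 2·14 = 28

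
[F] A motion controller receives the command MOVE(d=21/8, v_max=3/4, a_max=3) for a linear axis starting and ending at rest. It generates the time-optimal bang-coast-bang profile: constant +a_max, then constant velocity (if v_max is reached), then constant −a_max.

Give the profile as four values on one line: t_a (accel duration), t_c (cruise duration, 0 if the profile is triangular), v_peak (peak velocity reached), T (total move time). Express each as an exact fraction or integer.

t_a=1/4 t_c=13/4 v_peak=3/4 T=15/4

v_max²/a_max = (3/4)²/3 = 3/16
21/8 ≥ 3/16 → trapezoidal
t_a = (3/4)/3 = 1/4; v_peak = 3/4
d_cruise = 21/8 − 3/16 = 39/16; t_c = (39/16)/(3/4) = 13/4
T = 2·1/4 + 13/4 = 15/4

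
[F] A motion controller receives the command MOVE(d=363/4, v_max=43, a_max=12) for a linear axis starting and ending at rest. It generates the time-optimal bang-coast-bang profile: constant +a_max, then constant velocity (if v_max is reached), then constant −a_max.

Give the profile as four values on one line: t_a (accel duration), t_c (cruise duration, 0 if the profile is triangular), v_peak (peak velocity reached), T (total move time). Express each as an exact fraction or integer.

t_a=11/4 t_c=0 v_peak=33 T=11/2

(v_max)²/a_max = 43²/12 = 1849/12
363/4 < 1849/12 so t_c = 0
v_peak = √(363/4·12) = √1089 = 33
t_a = 33/12 = 11/4; t_c = 0
T = 2·11/4 = 11/2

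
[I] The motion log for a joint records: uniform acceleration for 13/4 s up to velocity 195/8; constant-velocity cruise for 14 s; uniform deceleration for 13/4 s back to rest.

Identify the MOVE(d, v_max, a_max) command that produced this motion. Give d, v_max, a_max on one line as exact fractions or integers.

a_max = (195/8)/(13/4) = 15/2
d_a = ½·195/8·13/4 = 2535/64; d_c = 195/8·14 = 1365/4
d = 2·2535/64 + 1365/4 = 13455/32
t_c = 14 > 0 so v_max = 195/8

d=13455/32 v_max=195/8 a_max=15/2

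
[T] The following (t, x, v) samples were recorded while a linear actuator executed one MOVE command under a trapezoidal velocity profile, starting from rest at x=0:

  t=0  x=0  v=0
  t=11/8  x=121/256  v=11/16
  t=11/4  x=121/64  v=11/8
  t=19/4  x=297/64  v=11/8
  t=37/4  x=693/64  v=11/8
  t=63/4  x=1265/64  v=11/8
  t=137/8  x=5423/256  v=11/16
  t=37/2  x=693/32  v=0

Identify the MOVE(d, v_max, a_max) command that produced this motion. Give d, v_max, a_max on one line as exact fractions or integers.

final state: t=37/2, x=693/32, v=0 → d = 693/32
a_max = (11/16−0)/(11/8−0) = 1/2
max v = 11/8 over t∈[11/4,63/4] → v_max = 11/8
check: 11/8·(11/4+13) = 693/32 ✓

d=693/32 v_max=11/8 a_max=1/2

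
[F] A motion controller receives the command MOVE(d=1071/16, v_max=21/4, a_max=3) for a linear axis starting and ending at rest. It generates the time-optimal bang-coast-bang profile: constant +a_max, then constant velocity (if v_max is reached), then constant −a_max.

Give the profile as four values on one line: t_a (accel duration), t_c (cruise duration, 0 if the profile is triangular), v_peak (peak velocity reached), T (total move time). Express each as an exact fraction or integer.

v_max²/a_max = (21/4)²/3 = 147/16
1071/16 ≥ 147/16 → trapezoidal
t_a = (21/4)/3 = 7/4; v_peak = 21/4
d_cruise = 1071/16 − 147/16 = 231/4; t_c = (231/4)/(21/4) = 11
T = 2·7/4 + 11 = 29/2

t_a=7/4 t_c=11 v_peak=21/4 T=29/2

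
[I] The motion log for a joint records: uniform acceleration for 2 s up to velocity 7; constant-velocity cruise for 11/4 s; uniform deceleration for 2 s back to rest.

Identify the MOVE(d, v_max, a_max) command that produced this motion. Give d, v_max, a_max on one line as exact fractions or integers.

d=133/4 v_max=7 a_max=7/2

a_max = 7/2
d_a = ½·7·2 = 7; d_c = 7·11/4 = 77/4
d = 2·7 + 77/4 = 133/4
t_c = 11/4 > 0 ⇒ limit active, v_max = 7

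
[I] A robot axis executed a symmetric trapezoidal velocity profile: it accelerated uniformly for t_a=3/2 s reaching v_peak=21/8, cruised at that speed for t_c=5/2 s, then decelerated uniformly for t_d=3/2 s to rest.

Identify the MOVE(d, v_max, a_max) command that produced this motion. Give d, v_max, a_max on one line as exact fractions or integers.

a_max = (21/8)/(3/2) = 7/4
d_a = ½·21/8·3/2 = 63/32; d_c = 21/8·5/2 = 105/16
d = 2·63/32 + 105/16 = 21/2
t_c = 5/2 > 0 so v_max = 21/8

d=21/2 v_max=21/8 a_max=7/4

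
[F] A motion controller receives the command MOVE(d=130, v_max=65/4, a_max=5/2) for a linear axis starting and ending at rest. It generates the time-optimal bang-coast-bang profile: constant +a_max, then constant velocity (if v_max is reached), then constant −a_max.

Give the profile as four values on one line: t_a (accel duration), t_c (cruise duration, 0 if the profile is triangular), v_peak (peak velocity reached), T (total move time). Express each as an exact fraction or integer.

t_a=13/2 t_c=3/2 v_peak=65/4 T=29/2

(v_max)²/a_max = (65/4)²/(5/2) = 845/8
130 ≥ 845/8 ⇒ cruise phase
t_a = (65/4)/(5/2) = 13/2; v_peak = 65/4
d_cruise = 130 − 845/8 = 195/8; t_c = (195/8)/(65/4) = 3/2
T = 2·13/2 + 3/2 = 29/2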